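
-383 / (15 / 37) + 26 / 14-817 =-184787 / 105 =-1759.88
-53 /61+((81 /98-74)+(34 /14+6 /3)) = -416151 /5978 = -69.61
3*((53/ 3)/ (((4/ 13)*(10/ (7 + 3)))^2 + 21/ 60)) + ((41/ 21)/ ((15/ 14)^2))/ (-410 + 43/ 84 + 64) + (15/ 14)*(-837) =-11871263935297/ 15266497050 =-777.60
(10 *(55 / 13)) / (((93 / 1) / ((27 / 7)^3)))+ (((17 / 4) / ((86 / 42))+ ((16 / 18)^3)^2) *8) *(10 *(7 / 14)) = 407042396223100 / 3158803993527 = 128.86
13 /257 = 0.05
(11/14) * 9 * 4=28.29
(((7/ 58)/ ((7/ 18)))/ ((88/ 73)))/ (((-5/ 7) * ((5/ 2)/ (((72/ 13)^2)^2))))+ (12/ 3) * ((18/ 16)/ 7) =-430525057329/ 3188835650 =-135.01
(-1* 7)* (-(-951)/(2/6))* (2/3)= -13314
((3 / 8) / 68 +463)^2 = 63441015625 / 295936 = 214374.11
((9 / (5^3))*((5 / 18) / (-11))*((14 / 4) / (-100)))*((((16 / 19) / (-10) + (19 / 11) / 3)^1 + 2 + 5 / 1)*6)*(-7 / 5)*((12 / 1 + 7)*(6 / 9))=-575407 / 11343750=-0.05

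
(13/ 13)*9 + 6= 15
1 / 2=0.50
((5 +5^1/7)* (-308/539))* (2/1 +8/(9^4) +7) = -9449120/321489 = -29.39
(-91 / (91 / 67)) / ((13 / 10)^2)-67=-18023 / 169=-106.64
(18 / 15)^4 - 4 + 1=-579 / 625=-0.93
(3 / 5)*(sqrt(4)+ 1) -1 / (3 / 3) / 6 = 49 / 30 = 1.63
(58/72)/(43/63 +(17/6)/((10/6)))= 1015/3002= 0.34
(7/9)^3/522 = 0.00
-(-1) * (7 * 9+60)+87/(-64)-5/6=23195/192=120.81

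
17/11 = 1.55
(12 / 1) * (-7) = -84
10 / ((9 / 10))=11.11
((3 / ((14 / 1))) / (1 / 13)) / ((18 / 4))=13 / 21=0.62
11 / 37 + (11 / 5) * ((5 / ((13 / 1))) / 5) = 1122 / 2405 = 0.47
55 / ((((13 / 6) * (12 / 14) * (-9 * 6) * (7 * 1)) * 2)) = -55 / 1404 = -0.04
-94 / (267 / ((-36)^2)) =-40608 / 89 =-456.27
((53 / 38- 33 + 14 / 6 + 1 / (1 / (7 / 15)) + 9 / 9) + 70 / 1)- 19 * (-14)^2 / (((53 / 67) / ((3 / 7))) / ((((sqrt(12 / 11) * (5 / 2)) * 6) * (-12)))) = 8017 / 190 + 38495520 * sqrt(33) / 583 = 379355.96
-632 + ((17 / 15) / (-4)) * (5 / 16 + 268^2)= -6714311 / 320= -20982.22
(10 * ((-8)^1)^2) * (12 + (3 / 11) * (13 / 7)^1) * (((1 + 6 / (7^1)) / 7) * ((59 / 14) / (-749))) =-11.95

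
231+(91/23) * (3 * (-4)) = 4221/23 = 183.52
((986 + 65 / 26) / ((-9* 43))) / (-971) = 0.00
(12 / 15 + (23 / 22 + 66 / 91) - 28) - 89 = -1145437 / 10010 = -114.43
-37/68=-0.54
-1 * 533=-533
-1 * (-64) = 64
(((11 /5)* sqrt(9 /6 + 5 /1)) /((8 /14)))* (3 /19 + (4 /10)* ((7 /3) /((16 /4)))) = 3.84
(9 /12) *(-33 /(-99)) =1 /4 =0.25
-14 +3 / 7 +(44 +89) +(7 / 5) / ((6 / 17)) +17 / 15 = 8717 / 70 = 124.53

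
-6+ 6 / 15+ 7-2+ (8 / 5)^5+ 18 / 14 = 244376 / 21875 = 11.17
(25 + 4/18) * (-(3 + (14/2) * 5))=-8626/9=-958.44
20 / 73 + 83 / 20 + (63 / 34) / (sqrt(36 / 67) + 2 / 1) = 7909239 / 1439560 - 189* sqrt(67) / 3944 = 5.10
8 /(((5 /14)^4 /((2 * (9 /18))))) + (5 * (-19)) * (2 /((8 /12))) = 129203 /625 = 206.72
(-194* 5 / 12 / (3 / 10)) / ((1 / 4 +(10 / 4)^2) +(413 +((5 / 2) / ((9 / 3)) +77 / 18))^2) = -43650 / 28321391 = -0.00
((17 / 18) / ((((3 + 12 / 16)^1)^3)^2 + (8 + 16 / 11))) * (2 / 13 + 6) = 30638080 / 14709574503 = 0.00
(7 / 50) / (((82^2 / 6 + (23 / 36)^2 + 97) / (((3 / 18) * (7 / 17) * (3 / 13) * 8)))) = 127008 / 8721903125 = 0.00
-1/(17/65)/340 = -13/1156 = -0.01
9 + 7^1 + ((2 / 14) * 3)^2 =793 / 49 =16.18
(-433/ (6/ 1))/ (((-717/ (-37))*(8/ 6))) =-16021/ 5736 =-2.79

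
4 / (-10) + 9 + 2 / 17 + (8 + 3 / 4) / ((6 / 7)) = 38609 / 2040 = 18.93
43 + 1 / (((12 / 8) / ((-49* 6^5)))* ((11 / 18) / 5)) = -22860967 / 11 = -2078269.73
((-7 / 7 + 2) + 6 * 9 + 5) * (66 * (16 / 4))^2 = 4181760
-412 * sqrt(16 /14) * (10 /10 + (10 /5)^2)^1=-4120 * sqrt(14) /7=-2202.23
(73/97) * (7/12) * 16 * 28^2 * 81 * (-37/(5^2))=-1600893504/2425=-660162.27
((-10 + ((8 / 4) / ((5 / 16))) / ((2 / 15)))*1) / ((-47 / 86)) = -3268 / 47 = -69.53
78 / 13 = 6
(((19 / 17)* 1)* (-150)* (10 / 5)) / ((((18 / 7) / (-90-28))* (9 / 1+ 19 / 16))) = 12555200 / 8313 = 1510.31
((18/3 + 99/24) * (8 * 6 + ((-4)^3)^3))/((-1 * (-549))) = -294858/61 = -4833.74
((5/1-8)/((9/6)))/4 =-1/2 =-0.50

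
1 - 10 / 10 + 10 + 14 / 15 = 164 / 15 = 10.93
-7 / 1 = -7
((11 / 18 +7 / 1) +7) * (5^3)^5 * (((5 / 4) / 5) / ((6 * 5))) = 1605224609375 / 432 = 3715797706.89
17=17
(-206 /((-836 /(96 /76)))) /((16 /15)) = 4635 /15884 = 0.29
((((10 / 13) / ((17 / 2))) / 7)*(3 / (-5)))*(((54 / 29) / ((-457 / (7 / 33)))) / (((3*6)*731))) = 12 / 23551389433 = 0.00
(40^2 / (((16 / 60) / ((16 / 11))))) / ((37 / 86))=20285.01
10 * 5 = 50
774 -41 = 733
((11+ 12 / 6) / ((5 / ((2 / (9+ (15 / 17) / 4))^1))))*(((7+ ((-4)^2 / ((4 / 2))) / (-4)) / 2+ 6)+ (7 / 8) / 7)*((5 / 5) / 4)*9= 45747 / 4180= 10.94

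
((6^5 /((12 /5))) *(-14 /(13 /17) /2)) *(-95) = 36628200 /13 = 2817553.85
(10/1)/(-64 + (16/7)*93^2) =35/68968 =0.00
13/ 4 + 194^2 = 150557/ 4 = 37639.25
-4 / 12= -1 / 3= -0.33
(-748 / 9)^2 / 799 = 32912 / 3807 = 8.65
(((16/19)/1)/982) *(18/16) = 9/9329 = 0.00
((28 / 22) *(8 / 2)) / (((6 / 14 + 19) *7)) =7 / 187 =0.04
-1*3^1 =-3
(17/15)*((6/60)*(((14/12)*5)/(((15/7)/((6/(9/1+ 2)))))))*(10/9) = 833/4455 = 0.19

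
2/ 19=0.11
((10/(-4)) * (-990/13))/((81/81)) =2475/13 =190.38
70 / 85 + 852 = 14498 / 17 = 852.82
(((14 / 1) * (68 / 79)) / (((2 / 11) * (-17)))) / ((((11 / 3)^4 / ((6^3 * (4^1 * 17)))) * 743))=-33312384 / 78125707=-0.43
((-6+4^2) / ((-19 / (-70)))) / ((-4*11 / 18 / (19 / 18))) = -175 / 11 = -15.91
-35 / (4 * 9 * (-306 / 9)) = 35 / 1224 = 0.03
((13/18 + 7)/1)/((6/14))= 973/54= 18.02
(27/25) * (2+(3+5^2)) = 162/5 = 32.40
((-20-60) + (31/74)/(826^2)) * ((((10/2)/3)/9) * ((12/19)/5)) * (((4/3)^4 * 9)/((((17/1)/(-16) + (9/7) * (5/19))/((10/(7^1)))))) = 27573411082240/262583982171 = 105.01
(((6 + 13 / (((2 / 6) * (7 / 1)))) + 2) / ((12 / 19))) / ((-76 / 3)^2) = 15 / 448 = 0.03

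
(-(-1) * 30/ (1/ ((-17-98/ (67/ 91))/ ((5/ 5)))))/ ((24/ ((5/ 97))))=-251425/ 25996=-9.67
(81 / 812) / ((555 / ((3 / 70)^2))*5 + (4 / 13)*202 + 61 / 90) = 0.00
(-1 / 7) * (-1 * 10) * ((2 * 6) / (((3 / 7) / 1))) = 40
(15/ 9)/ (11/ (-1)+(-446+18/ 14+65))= -7/ 1641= -0.00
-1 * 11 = -11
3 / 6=1 / 2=0.50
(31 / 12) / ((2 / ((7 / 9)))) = 217 / 216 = 1.00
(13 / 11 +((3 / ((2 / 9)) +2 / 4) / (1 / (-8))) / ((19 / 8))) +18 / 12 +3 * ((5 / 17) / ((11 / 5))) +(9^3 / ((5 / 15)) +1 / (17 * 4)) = 30455459 / 14212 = 2142.94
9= 9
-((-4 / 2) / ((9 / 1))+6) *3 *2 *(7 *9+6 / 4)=-2236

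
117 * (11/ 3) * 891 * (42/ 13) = 1234926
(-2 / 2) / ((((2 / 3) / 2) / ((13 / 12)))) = -3.25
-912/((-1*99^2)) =304/3267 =0.09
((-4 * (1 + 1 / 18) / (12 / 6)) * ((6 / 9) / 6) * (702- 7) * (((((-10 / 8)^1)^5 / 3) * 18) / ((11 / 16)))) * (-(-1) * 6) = 41265625 / 1584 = 26051.53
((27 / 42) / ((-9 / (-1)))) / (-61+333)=1 / 3808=0.00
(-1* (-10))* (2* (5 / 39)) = 100 / 39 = 2.56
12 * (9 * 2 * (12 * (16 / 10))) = 4147.20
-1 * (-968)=968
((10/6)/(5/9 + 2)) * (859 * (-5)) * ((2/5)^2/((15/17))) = -58412/115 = -507.93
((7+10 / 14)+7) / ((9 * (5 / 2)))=206 / 315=0.65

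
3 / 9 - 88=-263 / 3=-87.67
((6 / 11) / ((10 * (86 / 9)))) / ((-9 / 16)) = -24 / 2365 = -0.01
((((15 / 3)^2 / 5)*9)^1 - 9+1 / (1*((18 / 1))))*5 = 3245 / 18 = 180.28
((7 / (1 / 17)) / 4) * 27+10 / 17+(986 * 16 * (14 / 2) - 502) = 7529901 / 68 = 110733.84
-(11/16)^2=-121/256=-0.47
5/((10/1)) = 1/2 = 0.50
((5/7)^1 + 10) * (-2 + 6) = 300/7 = 42.86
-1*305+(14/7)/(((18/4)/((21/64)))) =-14633/48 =-304.85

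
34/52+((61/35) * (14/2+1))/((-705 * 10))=2091031/3207750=0.65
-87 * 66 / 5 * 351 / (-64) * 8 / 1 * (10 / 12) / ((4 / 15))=5038605 / 32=157456.41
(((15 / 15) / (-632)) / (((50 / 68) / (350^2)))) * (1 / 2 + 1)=-62475 / 158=-395.41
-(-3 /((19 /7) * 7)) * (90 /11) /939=90 /65417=0.00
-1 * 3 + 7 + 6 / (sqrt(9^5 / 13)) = 2 * sqrt(13) / 81 + 4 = 4.09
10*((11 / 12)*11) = 605 / 6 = 100.83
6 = 6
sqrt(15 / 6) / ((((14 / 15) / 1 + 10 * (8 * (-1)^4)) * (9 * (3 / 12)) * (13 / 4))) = 20 * sqrt(10) / 23673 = 0.00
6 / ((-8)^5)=-3 / 16384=-0.00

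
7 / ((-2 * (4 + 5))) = -7 / 18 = -0.39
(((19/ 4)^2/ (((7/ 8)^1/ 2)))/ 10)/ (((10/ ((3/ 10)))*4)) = 1083/ 28000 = 0.04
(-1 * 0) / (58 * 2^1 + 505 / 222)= 0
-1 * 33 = -33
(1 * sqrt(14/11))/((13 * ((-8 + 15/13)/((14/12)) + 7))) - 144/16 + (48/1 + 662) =7 * sqrt(154)/1133 + 701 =701.08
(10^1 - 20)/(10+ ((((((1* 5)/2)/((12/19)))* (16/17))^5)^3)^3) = -69287983856763271149522242454082024744645002217406657498059992391482682477251/349874300244293722772960205400280344621823786642608726571924744645002217406657498059992391482682477251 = -0.00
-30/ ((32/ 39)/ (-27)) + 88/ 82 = 648299/ 656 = 988.26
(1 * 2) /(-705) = -2 /705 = -0.00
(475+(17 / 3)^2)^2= 257161.68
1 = 1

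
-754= -754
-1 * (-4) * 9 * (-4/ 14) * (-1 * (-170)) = -12240/ 7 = -1748.57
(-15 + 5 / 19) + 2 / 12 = -1661 / 114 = -14.57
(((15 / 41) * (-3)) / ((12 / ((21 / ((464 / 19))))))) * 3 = -17955 / 76096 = -0.24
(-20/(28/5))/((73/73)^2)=-3.57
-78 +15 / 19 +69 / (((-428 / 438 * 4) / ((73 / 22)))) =-48585501 / 357808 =-135.79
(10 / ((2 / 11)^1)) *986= 54230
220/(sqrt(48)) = 31.75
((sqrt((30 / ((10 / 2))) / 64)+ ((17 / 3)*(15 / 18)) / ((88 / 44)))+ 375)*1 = sqrt(6) / 8+ 13585 / 36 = 377.67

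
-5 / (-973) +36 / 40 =8807 / 9730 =0.91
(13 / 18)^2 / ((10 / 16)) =338 / 405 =0.83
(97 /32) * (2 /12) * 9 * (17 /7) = 4947 /448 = 11.04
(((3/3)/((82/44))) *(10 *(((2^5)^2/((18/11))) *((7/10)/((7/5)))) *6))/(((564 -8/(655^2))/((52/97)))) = 531579136000/55518176301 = 9.57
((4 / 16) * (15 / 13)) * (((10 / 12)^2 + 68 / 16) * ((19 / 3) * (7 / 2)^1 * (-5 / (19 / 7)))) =-109025 / 1872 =-58.24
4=4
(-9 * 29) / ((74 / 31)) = -8091 / 74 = -109.34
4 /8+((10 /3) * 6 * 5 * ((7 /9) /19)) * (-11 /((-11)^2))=481 /3762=0.13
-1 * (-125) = 125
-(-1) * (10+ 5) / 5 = 3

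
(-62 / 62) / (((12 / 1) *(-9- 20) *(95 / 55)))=0.00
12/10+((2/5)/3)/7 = 128/105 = 1.22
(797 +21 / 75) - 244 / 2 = 16882 / 25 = 675.28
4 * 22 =88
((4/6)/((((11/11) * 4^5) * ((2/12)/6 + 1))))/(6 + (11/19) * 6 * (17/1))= 19/1951232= 0.00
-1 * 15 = -15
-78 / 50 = -39 / 25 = -1.56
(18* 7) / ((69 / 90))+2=3826 / 23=166.35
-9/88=-0.10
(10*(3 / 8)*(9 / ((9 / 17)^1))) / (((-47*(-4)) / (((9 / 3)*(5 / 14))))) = 3825 / 10528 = 0.36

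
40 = 40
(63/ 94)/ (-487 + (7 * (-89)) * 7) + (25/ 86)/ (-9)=-1906927/ 58786848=-0.03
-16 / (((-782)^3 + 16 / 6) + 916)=12 / 358658137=0.00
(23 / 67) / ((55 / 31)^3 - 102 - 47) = -685193 / 286256428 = -0.00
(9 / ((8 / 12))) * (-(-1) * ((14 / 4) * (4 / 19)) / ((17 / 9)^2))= 15309 / 5491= 2.79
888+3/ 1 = 891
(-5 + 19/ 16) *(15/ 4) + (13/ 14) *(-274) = -120389/ 448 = -268.73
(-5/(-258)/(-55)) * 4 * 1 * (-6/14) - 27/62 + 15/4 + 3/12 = 731855/205282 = 3.57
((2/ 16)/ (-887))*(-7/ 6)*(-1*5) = -35/ 42576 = -0.00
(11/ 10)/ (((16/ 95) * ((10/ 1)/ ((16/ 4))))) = 209/ 80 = 2.61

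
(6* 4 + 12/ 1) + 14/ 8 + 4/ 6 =461/ 12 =38.42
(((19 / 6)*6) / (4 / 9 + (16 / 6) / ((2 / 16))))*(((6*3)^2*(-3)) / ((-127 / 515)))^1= 21399795 / 6223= 3438.82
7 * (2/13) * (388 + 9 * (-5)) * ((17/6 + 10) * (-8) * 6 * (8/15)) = -23664256/195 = -121355.16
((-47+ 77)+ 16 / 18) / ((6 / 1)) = 139 / 27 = 5.15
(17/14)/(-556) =-17/7784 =-0.00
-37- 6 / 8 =-37.75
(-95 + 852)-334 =423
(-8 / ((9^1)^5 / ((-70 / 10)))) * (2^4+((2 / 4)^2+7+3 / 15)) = 6566 / 295245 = 0.02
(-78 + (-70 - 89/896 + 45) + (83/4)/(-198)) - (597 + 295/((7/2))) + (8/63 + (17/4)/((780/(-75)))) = -301653613/384384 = -784.77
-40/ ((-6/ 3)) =20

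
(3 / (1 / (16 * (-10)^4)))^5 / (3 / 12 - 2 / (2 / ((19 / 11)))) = -224227491840000000000000000000 / 13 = -17248268603076923076923080000.00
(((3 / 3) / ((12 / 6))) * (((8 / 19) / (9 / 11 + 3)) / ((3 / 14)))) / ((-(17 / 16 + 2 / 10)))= -3520 / 17271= -0.20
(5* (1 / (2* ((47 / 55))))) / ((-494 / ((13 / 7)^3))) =-46475 / 1225196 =-0.04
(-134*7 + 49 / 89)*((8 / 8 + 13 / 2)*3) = -21092.61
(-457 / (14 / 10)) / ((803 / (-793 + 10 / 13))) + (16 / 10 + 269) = 216533844 / 365365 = 592.65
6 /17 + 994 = 16904 /17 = 994.35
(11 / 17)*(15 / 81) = 55 / 459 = 0.12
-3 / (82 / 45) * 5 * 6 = -2025 / 41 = -49.39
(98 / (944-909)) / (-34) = -7 / 85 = -0.08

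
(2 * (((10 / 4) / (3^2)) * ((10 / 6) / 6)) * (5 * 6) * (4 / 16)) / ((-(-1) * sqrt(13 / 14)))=1.20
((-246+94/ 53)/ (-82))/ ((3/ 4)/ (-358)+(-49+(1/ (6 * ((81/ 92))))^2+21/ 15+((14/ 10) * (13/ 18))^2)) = -13681511582400/ 213805172472569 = -0.06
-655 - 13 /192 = -125773 /192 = -655.07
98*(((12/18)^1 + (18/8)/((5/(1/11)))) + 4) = 152243/330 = 461.34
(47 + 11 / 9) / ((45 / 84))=12152 / 135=90.01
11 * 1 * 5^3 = 1375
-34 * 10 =-340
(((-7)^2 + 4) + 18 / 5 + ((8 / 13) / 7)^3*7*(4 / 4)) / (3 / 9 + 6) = 91405077 / 10227035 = 8.94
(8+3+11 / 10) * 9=1089 / 10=108.90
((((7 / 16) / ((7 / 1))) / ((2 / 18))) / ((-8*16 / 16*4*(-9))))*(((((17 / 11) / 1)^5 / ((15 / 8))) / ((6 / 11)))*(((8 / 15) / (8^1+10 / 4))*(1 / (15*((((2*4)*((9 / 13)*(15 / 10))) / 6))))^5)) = 527182965101 / 2382333819368580000000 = 0.00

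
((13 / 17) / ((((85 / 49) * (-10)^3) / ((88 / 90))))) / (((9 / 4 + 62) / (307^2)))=-1320805486 / 2088928125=-0.63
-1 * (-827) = 827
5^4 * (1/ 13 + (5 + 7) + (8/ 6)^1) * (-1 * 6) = -653750/ 13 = -50288.46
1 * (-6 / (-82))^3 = 27 / 68921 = 0.00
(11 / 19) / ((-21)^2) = 11 / 8379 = 0.00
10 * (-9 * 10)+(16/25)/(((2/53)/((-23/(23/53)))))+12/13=-584336/325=-1797.96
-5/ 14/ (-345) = 1/ 966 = 0.00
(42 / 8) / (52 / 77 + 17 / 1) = 1617 / 5444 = 0.30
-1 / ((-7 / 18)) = 18 / 7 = 2.57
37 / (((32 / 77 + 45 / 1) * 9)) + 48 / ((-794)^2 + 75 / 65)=23369140019 / 257942731059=0.09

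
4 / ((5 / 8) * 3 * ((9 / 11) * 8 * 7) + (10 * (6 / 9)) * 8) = 132 / 4595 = 0.03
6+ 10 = 16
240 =240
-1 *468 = -468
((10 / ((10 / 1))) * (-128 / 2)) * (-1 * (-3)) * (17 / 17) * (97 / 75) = -6208 / 25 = -248.32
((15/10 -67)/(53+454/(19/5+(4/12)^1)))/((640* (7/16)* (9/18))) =-4061/1413440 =-0.00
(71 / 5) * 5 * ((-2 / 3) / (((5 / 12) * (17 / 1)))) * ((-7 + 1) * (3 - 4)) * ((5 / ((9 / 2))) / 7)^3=-227200 / 1416933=-0.16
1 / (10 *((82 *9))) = 1 / 7380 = 0.00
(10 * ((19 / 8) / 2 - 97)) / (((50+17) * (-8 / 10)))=38325 / 2144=17.88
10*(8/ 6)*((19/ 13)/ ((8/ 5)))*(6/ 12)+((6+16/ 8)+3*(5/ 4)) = 2783/ 156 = 17.84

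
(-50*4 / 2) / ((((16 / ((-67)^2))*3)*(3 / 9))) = -112225 / 4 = -28056.25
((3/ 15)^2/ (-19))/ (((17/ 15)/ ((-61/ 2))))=183/ 3230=0.06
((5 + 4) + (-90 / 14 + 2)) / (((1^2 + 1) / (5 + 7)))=192 / 7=27.43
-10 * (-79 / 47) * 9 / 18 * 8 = 3160 / 47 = 67.23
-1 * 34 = -34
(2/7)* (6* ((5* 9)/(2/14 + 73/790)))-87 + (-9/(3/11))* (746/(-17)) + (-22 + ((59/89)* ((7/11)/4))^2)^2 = 11299591126690031165877/5201120916784198912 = 2172.53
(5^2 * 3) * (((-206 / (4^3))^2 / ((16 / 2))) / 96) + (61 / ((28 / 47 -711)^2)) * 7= 295926811255217 / 292244768948224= 1.01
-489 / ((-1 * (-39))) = -163 / 13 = -12.54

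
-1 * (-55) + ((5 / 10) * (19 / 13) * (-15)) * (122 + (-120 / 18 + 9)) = -34005 / 26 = -1307.88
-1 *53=-53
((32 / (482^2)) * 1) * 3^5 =1944 / 58081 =0.03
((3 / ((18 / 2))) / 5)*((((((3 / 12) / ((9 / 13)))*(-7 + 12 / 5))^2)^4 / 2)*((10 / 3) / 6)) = 63880676485490517601 / 59507787110400000000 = 1.07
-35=-35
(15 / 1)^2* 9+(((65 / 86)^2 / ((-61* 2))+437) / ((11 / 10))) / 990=221132809591 / 109179752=2025.40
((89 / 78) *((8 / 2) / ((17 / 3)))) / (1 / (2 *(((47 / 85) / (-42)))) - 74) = -8366 / 1163123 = -0.01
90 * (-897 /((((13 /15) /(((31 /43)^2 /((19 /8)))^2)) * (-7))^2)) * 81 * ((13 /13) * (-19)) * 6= 46453.24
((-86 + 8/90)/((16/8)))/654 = -1933/29430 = -0.07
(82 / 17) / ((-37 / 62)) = -5084 / 629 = -8.08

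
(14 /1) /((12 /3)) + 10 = 13.50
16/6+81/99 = 115/33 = 3.48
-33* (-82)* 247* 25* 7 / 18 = 19494475 / 3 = 6498158.33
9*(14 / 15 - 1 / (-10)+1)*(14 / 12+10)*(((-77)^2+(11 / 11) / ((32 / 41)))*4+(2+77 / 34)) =13187330811 / 2720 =4848283.39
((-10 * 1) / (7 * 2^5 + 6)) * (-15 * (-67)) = -1005 / 23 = -43.70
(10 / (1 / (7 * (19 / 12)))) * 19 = 12635 / 6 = 2105.83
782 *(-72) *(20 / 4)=-281520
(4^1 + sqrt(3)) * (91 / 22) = 91 * sqrt(3) / 22 + 182 / 11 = 23.71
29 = 29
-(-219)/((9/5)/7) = 851.67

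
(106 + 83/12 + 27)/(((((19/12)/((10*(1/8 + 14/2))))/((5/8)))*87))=41975/928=45.23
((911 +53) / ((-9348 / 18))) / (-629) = 1446 / 489991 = 0.00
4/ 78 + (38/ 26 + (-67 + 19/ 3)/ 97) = 1119/ 1261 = 0.89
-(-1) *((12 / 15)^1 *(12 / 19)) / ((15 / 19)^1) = 0.64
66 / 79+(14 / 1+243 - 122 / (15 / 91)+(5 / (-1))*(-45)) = -304898 / 1185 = -257.30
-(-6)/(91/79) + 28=3022/91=33.21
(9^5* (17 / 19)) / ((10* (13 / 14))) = 7026831 / 1235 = 5689.74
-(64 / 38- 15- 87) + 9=2077 / 19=109.32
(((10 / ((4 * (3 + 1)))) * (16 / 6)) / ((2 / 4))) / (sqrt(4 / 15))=5 * sqrt(15) / 3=6.45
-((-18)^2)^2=-104976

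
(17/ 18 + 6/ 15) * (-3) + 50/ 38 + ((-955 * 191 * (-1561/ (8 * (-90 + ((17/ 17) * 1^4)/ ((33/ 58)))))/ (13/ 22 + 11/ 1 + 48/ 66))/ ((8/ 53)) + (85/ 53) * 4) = -11820542897634397/ 54492072960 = -216922.25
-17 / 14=-1.21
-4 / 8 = -1 / 2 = -0.50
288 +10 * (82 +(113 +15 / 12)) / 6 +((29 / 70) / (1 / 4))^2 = 9082093 / 14700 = 617.83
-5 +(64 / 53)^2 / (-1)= -18141 / 2809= -6.46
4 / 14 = 2 / 7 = 0.29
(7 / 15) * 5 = 7 / 3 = 2.33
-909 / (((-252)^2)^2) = -101 / 448084224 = -0.00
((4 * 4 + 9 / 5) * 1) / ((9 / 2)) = 178 / 45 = 3.96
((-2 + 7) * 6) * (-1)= -30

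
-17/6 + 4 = 7/6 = 1.17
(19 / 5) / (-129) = -19 / 645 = -0.03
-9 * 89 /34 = -801 /34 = -23.56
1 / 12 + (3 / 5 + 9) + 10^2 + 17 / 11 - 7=68791 / 660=104.23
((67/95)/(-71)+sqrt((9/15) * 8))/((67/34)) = -34/6745+68 * sqrt(30)/335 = 1.11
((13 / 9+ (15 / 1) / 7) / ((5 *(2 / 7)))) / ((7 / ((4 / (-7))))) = -452 / 2205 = -0.20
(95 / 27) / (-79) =-95 / 2133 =-0.04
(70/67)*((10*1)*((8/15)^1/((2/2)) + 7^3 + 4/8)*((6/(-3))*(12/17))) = -5779760/1139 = -5074.42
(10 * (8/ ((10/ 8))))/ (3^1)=64/ 3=21.33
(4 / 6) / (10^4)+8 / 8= 15001 / 15000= 1.00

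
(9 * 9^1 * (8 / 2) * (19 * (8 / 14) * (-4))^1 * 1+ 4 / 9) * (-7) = 886436 / 9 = 98492.89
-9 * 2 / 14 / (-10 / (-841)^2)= 6365529 / 70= 90936.13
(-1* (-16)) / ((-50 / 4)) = -32 / 25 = -1.28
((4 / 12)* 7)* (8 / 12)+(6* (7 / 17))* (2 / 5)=1946 / 765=2.54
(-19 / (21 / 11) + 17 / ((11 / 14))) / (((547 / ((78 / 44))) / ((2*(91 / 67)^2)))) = 41507921 / 297113443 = 0.14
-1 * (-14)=14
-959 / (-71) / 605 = 959 / 42955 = 0.02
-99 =-99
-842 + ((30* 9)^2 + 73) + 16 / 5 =360671 / 5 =72134.20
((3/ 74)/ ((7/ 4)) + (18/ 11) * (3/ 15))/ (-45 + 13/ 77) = -1248/ 159655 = -0.01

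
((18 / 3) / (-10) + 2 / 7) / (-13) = 11 / 455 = 0.02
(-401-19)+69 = -351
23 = 23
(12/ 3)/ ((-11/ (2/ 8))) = -0.09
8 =8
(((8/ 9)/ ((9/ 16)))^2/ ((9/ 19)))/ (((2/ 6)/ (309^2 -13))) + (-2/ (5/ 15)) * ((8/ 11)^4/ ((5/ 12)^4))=271935623372275712/ 180111751875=1509816.10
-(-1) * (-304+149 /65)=-19611 /65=-301.71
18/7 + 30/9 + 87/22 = 4555/462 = 9.86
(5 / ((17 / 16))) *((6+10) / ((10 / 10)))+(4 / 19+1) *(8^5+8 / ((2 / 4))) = 12842864 / 323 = 39761.19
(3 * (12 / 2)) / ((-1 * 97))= -18 / 97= -0.19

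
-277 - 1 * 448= -725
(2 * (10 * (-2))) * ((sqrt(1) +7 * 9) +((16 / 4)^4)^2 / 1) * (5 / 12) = -3280000 / 3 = -1093333.33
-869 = -869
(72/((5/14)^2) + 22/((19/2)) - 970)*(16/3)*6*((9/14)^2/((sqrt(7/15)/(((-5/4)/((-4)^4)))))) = 7756641*sqrt(105)/2085440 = 38.11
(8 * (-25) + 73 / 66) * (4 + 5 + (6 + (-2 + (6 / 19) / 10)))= -8125613 / 3135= -2591.90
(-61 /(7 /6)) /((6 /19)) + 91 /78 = -6905 /42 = -164.40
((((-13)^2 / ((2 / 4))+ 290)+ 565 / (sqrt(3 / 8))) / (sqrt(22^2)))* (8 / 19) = 2512 / 209+ 4520* sqrt(6) / 627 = 29.68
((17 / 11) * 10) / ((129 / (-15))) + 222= 104156 / 473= 220.20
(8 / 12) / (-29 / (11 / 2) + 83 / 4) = 88 / 2043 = 0.04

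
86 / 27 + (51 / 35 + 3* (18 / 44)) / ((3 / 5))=31847 / 4158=7.66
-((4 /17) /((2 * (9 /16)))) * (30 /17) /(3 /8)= -2560 /2601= -0.98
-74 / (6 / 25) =-925 / 3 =-308.33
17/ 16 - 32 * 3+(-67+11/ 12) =-7729/ 48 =-161.02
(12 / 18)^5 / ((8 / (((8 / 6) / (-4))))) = -4 / 729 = -0.01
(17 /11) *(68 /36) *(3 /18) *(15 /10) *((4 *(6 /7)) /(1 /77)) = 578 /3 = 192.67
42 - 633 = -591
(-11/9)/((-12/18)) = 11/6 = 1.83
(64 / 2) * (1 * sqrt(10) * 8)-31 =-31 + 256 * sqrt(10) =778.54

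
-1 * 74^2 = -5476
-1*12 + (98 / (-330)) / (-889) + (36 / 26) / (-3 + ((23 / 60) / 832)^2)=-177470175464633 / 14241815568255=-12.46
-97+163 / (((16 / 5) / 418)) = 169559 / 8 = 21194.88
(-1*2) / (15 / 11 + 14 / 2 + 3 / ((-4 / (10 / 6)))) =-88 / 313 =-0.28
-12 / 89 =-0.13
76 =76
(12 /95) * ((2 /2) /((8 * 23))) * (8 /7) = 12 /15295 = 0.00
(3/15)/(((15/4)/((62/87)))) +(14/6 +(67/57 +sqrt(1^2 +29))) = 439712/123975 +sqrt(30) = 9.02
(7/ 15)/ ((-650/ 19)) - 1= -9883/ 9750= -1.01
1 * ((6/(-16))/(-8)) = 3/64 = 0.05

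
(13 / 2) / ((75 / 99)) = 429 / 50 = 8.58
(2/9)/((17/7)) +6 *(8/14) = 3770/1071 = 3.52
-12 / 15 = -4 / 5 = -0.80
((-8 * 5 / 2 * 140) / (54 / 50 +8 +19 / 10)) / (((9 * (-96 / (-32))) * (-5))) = 28000 / 14823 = 1.89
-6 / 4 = -3 / 2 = -1.50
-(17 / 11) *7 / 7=-17 / 11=-1.55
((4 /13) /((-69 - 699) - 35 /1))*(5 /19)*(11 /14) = -10 /126217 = -0.00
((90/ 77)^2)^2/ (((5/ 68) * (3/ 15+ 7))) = 123930000/ 35153041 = 3.53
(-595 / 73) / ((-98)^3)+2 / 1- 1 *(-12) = 137414117 / 9815288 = 14.00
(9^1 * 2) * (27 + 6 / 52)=6345 / 13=488.08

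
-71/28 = -2.54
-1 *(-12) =12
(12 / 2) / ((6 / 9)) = 9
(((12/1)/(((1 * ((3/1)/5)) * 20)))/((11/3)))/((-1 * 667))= -3/7337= -0.00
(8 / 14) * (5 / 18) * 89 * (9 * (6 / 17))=5340 / 119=44.87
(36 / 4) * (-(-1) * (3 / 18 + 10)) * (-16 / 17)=-1464 / 17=-86.12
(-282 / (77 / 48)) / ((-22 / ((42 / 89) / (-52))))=-10152 / 139997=-0.07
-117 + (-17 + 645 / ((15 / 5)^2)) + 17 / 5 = -884 / 15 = -58.93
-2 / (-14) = 1 / 7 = 0.14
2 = 2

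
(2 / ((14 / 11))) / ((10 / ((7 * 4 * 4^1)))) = 88 / 5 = 17.60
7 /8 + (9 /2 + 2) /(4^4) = 461 /512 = 0.90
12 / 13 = 0.92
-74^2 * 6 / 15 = -10952 / 5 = -2190.40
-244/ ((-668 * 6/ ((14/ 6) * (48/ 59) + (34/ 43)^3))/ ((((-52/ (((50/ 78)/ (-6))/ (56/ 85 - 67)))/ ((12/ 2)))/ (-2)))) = 130492470587544/ 332937550175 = 391.94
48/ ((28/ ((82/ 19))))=7.40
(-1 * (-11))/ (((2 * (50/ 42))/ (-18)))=-2079/ 25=-83.16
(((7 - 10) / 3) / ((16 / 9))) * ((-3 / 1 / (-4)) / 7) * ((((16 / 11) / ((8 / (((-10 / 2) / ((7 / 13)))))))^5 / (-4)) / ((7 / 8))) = -31327846875 / 132632423693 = -0.24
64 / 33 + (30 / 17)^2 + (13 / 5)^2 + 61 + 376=107008378 / 238425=448.81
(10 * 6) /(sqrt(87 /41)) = 20 * sqrt(3567) /29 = 41.19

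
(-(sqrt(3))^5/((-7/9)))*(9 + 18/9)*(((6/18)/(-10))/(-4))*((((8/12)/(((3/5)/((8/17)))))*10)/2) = 4.80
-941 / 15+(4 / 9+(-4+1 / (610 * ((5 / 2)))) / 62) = -53059621 / 850950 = -62.35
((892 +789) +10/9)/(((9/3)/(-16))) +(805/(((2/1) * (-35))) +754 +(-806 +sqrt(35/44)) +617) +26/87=-13181743/1566 +sqrt(385)/22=-8416.57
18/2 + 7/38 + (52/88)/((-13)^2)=24963/2717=9.19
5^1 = 5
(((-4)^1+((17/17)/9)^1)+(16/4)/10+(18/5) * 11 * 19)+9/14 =472219/630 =749.55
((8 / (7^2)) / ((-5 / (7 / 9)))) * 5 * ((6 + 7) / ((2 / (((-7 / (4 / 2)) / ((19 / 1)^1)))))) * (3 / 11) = 26 / 627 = 0.04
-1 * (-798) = 798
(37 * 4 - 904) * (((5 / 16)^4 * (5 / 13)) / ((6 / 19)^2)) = -27.81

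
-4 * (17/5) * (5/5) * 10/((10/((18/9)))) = -136/5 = -27.20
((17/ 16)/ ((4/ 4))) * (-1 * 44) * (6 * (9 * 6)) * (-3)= 45441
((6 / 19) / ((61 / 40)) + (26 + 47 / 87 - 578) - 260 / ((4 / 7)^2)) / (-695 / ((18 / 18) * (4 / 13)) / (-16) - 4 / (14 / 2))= -9.58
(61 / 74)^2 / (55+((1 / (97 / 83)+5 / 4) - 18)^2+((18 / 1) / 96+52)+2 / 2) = 35010889 / 18590632573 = 0.00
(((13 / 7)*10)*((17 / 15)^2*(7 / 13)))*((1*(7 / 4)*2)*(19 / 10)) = 38437 / 450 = 85.42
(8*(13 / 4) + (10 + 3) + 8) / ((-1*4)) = -11.75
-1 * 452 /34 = -226 /17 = -13.29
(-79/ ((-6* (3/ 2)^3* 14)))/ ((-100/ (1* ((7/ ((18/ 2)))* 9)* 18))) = -79/ 225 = -0.35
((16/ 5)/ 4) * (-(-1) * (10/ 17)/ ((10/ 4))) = 16/ 85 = 0.19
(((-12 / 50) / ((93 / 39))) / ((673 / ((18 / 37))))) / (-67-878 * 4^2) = 468 / 90798383875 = 0.00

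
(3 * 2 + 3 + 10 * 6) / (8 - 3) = 13.80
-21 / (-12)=7 / 4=1.75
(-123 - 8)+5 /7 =-912 /7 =-130.29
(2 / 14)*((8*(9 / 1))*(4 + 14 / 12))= 372 / 7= 53.14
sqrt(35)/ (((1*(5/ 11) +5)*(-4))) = -11*sqrt(35)/ 240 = -0.27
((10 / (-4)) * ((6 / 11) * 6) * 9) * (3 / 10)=-243 / 11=-22.09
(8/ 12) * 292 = 584/ 3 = 194.67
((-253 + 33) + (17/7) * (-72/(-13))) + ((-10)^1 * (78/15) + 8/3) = -255.88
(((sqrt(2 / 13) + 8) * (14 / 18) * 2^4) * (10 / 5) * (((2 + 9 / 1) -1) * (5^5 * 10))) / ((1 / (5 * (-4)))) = -11200000000 / 9 -1400000000 * sqrt(26) / 117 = -1305458353.15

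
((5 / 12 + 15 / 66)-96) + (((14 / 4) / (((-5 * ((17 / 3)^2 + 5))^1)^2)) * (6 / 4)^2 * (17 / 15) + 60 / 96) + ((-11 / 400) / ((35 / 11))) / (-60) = -94.73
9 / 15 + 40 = 203 / 5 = 40.60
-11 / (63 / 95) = -1045 / 63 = -16.59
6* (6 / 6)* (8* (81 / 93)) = 1296 / 31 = 41.81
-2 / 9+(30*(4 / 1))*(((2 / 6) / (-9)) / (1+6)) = -6 / 7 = -0.86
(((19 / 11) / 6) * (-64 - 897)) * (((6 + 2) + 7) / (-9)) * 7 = 639065 / 198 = 3227.60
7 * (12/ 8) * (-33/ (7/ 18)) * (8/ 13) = -7128/ 13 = -548.31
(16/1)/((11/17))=272/11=24.73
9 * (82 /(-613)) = -1.20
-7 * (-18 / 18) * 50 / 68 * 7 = 1225 / 34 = 36.03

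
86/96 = 43/48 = 0.90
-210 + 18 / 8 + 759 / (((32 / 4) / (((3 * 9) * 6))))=15162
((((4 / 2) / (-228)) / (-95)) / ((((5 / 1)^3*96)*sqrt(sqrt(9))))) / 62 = sqrt(3) / 24172560000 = 0.00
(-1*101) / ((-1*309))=101 / 309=0.33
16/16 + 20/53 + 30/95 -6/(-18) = 6122/3021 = 2.03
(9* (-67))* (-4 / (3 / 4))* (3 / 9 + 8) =26800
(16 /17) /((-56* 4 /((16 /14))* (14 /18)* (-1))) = 36 /5831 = 0.01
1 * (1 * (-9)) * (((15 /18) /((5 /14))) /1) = -21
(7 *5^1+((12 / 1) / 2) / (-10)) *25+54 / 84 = 12049 / 14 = 860.64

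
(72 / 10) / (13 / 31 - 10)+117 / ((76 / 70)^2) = 23469569 / 238260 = 98.50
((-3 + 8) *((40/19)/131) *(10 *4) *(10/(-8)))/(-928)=0.00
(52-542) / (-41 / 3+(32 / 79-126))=3318 / 943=3.52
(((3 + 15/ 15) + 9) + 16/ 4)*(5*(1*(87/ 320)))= 23.11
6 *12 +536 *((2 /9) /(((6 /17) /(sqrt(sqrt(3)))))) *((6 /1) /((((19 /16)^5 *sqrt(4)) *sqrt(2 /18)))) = 72 +9554624512 *3^(1 /4) /7428297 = 1764.80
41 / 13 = 3.15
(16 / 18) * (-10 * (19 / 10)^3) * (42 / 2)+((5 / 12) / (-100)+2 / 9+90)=-4284463 / 3600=-1190.13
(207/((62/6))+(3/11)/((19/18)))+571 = 591.29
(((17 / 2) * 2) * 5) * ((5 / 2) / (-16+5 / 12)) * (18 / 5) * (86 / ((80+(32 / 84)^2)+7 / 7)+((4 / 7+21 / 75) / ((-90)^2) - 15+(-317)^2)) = -1019324255602393 / 206658375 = -4932412.03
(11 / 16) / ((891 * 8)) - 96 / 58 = -497635 / 300672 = -1.66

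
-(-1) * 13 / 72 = 13 / 72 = 0.18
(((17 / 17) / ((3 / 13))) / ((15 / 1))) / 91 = 1 / 315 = 0.00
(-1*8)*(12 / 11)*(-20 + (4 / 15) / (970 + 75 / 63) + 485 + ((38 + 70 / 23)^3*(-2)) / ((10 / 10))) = 16415270880719904 / 13648028075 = 1202757.70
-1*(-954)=954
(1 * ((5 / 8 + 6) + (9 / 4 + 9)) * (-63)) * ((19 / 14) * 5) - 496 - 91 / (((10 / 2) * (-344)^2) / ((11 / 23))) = -110741159541 / 13608640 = -8137.56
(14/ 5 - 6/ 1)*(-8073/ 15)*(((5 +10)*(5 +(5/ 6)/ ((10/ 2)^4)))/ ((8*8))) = 10093941/ 5000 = 2018.79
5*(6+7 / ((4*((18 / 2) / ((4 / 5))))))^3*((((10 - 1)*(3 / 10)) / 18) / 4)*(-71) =-1509029243 / 486000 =-3105.00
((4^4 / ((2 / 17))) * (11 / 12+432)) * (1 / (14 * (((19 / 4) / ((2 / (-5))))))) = -5666.33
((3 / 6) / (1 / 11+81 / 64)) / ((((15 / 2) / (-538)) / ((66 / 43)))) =-8332544 / 205325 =-40.58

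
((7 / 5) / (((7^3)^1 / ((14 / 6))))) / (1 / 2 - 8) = -2 / 1575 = -0.00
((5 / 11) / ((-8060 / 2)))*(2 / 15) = -1 / 66495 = -0.00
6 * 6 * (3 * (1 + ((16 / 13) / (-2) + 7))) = 10368 / 13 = 797.54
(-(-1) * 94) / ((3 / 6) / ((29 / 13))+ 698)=5452 / 40497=0.13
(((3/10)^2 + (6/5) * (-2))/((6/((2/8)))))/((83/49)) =-3773/66400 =-0.06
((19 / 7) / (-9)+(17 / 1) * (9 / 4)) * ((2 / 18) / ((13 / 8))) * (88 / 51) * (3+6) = 1683088 / 41769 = 40.30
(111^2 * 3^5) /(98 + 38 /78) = 116766117 /3841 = 30399.93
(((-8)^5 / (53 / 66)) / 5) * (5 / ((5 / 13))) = -28114944 / 265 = -106094.13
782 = 782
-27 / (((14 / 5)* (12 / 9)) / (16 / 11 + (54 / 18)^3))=-126765 / 616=-205.79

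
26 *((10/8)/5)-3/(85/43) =847/170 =4.98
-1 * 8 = -8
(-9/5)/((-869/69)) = 621/4345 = 0.14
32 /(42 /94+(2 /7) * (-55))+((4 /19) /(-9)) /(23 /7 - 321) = -1000924967 /477566748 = -2.10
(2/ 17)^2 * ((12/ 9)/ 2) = 8/ 867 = 0.01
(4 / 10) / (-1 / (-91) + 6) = 182 / 2735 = 0.07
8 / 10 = 4 / 5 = 0.80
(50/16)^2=625/64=9.77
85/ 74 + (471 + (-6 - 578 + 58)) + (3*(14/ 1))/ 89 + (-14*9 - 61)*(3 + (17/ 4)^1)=-18561053/ 13172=-1409.13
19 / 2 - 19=-19 / 2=-9.50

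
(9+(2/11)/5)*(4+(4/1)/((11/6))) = 33796/605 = 55.86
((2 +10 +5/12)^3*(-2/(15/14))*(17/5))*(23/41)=-9053856413/1328400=-6815.61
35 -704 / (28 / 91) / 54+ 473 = 12572 / 27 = 465.63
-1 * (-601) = 601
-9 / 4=-2.25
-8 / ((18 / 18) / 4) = -32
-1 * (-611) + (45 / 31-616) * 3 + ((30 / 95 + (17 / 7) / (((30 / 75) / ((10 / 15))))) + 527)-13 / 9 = -26076061 / 37107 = -702.73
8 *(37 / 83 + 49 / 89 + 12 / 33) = 884064 / 81257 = 10.88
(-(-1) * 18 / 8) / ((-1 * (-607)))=9 / 2428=0.00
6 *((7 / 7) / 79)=6 / 79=0.08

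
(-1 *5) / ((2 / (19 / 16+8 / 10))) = -159 / 32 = -4.97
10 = 10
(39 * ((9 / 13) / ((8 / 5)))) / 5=27 / 8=3.38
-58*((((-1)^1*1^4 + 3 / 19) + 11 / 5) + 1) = -12992 / 95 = -136.76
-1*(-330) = 330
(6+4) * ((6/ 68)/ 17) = 15/ 289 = 0.05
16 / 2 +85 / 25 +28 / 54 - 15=-416 / 135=-3.08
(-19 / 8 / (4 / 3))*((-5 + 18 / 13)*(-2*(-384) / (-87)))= -21432 / 377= -56.85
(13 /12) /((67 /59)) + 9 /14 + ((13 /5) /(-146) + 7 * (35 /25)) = 23375029 /2054220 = 11.38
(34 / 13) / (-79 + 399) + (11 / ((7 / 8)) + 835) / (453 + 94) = 12405733 / 7964320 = 1.56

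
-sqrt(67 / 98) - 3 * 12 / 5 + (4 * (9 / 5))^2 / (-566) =-51588 / 7075 - sqrt(134) / 14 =-8.12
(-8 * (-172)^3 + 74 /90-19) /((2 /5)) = 915920231 /9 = 101768914.56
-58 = -58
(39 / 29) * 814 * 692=21968232 / 29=757525.24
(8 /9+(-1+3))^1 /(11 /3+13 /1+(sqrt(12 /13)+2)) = 0.15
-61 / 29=-2.10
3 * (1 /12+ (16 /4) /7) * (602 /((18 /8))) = 4730 /9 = 525.56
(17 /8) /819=17 /6552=0.00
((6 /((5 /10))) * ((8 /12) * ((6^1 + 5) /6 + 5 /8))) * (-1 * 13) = -767 /3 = -255.67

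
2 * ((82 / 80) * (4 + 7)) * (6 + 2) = 902 / 5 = 180.40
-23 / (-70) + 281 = 19693 / 70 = 281.33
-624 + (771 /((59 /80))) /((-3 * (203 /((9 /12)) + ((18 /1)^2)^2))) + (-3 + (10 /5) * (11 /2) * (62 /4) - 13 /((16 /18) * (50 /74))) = -89072623157 /186286600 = -478.15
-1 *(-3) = 3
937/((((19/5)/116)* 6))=271730/57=4767.19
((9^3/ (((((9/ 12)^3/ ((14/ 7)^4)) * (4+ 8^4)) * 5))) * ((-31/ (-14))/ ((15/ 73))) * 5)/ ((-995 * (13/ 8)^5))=-85425389568/ 13253535693125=-0.01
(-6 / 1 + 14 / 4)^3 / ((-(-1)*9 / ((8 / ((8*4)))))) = -125 / 288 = -0.43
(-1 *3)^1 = -3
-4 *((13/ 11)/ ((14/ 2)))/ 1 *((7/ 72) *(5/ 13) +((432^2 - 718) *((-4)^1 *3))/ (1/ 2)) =596598907/ 198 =3013125.79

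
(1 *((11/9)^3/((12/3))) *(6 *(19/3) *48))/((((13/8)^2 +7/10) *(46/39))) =420808960/1991547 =211.30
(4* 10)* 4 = 160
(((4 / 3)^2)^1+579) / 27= 5227 / 243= 21.51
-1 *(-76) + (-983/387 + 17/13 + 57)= 131.77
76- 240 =-164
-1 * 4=-4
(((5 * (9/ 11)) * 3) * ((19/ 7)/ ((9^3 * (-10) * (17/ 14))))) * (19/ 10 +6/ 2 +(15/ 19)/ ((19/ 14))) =-1799/ 87210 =-0.02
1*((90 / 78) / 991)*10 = 150 / 12883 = 0.01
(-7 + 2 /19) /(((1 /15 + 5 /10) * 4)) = -1965 /646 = -3.04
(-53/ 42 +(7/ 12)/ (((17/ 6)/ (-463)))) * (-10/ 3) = 344810/ 1071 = 321.95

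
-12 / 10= -6 / 5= -1.20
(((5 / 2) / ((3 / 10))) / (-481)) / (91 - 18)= -25 / 105339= -0.00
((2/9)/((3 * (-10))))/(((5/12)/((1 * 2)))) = -8/225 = -0.04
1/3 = 0.33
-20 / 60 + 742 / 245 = 283 / 105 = 2.70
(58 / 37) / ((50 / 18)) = 0.56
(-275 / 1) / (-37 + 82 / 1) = -55 / 9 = -6.11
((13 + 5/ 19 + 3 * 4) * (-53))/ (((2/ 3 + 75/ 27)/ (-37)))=8471520/ 589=14382.89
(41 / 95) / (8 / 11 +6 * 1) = 451 / 7030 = 0.06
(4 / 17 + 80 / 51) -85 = -4243 / 51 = -83.20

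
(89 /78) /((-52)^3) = -89 /10967424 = -0.00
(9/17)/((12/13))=39/68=0.57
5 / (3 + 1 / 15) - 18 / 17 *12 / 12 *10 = -7005 / 782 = -8.96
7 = 7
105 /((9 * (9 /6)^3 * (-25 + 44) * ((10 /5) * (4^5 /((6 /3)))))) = 35 /196992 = 0.00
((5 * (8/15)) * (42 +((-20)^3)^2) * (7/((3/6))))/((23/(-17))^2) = 2071553359456/1587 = 1305326628.52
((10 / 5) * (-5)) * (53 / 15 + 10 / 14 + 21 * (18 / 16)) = -23413 / 84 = -278.73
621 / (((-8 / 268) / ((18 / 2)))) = -374463 / 2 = -187231.50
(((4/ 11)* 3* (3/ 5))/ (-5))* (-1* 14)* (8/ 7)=576/ 275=2.09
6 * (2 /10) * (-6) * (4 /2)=-14.40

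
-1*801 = -801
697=697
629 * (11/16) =6919/16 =432.44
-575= -575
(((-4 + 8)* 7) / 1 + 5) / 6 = 11 / 2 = 5.50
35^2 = 1225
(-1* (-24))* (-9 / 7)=-216 / 7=-30.86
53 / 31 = 1.71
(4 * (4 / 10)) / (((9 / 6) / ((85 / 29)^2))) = 23120 / 2523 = 9.16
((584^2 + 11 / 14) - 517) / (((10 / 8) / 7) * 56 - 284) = -1242.85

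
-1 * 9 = -9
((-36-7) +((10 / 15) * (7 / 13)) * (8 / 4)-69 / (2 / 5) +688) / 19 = 36911 / 1482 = 24.91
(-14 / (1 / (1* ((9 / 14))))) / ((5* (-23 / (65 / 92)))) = 117 / 2116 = 0.06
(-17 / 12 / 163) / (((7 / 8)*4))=-17 / 6846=-0.00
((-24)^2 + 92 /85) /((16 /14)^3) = 4206209 /10880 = 386.60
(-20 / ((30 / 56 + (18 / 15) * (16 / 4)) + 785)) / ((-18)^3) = 350 / 80661663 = 0.00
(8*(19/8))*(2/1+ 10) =228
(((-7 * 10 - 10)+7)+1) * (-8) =576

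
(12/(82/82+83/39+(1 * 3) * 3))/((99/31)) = 0.31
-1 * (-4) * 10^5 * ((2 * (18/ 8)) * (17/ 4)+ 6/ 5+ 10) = 12130000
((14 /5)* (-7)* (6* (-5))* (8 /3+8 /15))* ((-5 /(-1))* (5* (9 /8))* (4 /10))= 21168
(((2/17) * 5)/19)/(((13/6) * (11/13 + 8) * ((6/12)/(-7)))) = -168/7429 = -0.02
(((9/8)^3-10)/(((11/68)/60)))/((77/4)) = -1119705/6776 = -165.25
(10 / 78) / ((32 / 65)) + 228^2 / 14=2495407 / 672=3713.40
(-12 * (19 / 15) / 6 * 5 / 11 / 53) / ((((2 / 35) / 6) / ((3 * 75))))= -299250 / 583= -513.29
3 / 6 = 1 / 2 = 0.50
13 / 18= 0.72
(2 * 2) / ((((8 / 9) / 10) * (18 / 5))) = 25 / 2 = 12.50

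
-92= -92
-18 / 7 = -2.57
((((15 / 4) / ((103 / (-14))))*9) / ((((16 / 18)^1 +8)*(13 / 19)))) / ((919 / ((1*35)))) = -1131165 / 39377312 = -0.03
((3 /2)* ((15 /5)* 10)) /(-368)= -45 /368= -0.12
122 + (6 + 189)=317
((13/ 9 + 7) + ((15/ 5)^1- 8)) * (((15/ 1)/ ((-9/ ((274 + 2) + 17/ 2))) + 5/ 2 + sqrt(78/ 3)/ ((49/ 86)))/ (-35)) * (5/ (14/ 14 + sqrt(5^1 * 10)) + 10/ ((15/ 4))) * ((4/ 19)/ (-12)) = -3307421/ 1583631- 219325 * sqrt(2)/ 527877 + 26660 * sqrt(13)/ 8621991 + 1005082 * sqrt(26)/ 129329865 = -2.63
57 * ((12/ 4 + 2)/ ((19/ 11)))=165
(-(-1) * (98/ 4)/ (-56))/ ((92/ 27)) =-189/ 1472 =-0.13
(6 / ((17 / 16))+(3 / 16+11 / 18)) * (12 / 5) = 15779 / 1020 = 15.47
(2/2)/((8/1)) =1/8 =0.12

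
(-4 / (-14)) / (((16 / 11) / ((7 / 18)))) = 11 / 144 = 0.08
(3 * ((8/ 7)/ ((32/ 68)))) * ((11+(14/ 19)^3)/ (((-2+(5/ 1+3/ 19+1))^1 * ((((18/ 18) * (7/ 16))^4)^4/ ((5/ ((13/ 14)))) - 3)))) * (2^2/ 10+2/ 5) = -5.33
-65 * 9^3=-47385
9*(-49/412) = -441/412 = -1.07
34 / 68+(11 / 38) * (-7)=-29 / 19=-1.53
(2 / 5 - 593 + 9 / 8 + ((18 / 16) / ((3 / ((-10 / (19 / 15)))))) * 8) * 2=-467521 / 380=-1230.32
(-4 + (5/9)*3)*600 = -1400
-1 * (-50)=50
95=95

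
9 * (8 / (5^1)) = 72 / 5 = 14.40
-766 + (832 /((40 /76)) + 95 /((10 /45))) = 12423 /10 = 1242.30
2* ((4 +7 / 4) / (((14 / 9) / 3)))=621 / 28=22.18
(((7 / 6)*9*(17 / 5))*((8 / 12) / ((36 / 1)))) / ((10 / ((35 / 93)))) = 833 / 33480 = 0.02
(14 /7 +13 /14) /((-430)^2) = 41 /2588600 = 0.00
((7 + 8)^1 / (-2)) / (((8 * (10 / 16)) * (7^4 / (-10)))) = 15 / 2401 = 0.01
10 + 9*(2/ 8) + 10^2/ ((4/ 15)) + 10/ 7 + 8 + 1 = 11135/ 28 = 397.68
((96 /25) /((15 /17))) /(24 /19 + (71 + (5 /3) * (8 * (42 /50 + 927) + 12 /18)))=93024 /266002775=0.00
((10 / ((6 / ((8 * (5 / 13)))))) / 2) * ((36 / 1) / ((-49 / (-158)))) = 189600 / 637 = 297.65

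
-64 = -64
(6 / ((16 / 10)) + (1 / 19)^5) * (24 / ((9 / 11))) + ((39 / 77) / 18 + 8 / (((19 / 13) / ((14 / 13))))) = 132610883843 / 1143957738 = 115.92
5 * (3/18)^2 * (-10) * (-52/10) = 65/9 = 7.22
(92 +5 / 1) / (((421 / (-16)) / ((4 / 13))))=-6208 / 5473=-1.13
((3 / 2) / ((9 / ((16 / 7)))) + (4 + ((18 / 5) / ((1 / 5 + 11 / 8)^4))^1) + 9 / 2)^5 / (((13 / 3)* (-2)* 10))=-39955589049782823805152400047036689657 / 45561762245412169800791793850546560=-876.95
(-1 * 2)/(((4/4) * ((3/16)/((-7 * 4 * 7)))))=6272/3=2090.67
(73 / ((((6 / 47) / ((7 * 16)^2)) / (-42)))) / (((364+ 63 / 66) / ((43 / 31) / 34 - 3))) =1476606661376 / 604469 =2442816.19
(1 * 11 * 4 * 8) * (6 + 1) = 2464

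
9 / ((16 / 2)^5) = 0.00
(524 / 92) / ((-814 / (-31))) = 4061 / 18722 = 0.22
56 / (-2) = -28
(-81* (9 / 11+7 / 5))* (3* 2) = -59292 / 55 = -1078.04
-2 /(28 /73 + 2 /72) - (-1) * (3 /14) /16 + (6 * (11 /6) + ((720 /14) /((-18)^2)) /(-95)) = 254632409 /41406624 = 6.15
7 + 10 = 17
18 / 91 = 0.20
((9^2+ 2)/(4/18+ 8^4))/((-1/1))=-0.02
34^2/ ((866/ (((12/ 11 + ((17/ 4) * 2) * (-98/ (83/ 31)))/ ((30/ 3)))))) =-41.39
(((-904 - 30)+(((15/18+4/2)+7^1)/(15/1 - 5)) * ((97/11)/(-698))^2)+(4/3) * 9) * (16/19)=-3261206603749/4200307485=-776.42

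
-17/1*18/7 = -306/7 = -43.71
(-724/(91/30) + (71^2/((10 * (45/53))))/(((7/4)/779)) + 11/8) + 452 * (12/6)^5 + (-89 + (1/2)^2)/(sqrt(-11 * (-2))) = 45620907961/163800 - 355 * sqrt(22)/88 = 278497.00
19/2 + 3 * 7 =61/2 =30.50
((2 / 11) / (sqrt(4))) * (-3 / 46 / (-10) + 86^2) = 3402163 / 5060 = 672.36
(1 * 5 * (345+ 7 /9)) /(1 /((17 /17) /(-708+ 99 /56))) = -871360 /355941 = -2.45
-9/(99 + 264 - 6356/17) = 0.83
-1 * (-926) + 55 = 981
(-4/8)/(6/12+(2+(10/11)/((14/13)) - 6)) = 77/409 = 0.19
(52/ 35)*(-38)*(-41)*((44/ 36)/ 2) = 445588/ 315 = 1414.57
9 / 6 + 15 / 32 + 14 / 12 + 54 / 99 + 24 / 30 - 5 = -2741 / 5280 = -0.52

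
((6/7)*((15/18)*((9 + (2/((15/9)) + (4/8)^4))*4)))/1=821/28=29.32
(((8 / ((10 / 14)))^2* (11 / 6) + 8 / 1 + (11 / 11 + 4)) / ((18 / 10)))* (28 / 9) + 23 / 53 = 27070877 / 64395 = 420.39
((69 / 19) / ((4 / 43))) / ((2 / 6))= 8901 / 76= 117.12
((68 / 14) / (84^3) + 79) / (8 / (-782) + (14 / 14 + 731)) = 64078125143 / 593728192512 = 0.11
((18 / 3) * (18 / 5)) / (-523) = -108 / 2615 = -0.04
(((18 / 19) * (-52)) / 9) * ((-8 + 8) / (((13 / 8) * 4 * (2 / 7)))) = 0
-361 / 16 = -22.56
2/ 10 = 1/ 5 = 0.20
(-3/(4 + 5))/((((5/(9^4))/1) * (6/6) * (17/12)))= -26244/85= -308.75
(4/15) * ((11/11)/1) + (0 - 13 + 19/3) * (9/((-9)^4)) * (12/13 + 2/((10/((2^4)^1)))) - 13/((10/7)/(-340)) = 439860118/142155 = 3094.23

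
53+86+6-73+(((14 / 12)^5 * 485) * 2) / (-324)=82547869 / 1259712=65.53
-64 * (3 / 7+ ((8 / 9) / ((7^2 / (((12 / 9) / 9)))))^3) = -46303121447360 / 1688134559643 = -27.43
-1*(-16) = 16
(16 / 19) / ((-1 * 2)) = -8 / 19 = -0.42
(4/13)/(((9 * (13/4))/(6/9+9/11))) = 784/50193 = 0.02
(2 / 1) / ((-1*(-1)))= 2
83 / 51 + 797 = 40730 / 51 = 798.63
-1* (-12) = 12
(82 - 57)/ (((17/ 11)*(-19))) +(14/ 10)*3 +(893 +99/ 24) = 11634119/ 12920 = 900.47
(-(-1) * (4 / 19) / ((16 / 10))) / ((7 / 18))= 45 / 133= 0.34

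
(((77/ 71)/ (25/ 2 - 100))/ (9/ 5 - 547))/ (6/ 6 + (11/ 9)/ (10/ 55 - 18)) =19404/ 794990195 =0.00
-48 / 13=-3.69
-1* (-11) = 11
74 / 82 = 37 / 41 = 0.90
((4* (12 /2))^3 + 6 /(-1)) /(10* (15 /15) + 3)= 13818 /13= 1062.92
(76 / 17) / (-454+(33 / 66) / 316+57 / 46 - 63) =-58144 / 6707911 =-0.01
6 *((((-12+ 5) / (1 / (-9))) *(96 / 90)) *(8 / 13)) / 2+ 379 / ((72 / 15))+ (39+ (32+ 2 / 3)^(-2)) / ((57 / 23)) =15567988459 / 71165640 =218.76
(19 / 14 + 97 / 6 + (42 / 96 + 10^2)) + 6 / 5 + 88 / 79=15962929 / 132720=120.28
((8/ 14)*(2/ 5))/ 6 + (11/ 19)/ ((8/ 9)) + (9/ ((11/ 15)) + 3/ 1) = 2802313/ 175560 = 15.96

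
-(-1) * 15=15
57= 57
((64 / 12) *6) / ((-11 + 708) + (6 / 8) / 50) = 6400 / 139403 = 0.05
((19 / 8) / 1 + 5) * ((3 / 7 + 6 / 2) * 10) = 1770 / 7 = 252.86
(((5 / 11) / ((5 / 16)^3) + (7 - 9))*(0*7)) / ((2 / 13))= 0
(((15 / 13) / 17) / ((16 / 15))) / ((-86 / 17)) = -225 / 17888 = -0.01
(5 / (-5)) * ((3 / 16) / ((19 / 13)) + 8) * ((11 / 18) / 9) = -27181 / 49248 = -0.55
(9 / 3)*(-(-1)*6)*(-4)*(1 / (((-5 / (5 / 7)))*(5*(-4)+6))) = -0.73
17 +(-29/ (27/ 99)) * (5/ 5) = -89.33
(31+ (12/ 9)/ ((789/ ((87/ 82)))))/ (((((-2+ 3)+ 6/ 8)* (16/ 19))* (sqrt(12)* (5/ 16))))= 38109326* sqrt(3)/ 3396645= 19.43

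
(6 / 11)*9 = 54 / 11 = 4.91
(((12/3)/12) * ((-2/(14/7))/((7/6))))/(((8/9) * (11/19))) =-171/308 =-0.56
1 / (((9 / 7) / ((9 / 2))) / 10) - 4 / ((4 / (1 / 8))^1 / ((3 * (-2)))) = 143 / 4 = 35.75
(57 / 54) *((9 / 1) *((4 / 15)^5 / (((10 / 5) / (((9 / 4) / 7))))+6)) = 33666841 / 590625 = 57.00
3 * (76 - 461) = -1155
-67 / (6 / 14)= -469 / 3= -156.33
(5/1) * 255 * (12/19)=15300/19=805.26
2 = 2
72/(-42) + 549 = 3831/7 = 547.29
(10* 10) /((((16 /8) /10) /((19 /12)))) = 2375 /3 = 791.67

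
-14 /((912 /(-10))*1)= 35 /228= 0.15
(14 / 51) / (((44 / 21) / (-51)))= -147 / 22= -6.68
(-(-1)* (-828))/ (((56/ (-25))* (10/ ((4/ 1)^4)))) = 9462.86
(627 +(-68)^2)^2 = 27573001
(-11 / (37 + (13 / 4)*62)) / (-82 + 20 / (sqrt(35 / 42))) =22*sqrt(30) / 744597 + 451 / 744597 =0.00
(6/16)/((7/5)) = 15/56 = 0.27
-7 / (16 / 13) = -91 / 16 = -5.69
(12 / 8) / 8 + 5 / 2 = 43 / 16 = 2.69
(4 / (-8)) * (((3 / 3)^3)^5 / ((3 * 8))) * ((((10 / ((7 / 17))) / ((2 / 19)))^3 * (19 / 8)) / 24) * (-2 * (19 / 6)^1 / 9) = 1520634298375 / 85349376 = 17816.58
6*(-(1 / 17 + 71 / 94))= -3903 / 799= -4.88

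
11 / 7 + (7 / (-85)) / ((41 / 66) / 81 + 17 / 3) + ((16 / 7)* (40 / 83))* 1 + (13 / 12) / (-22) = 2.61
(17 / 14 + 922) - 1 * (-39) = 13471 / 14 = 962.21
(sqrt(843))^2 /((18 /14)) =1967 /3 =655.67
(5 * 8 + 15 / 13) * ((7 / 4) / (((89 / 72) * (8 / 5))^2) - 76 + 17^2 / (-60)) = -1021751132 / 308919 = -3307.50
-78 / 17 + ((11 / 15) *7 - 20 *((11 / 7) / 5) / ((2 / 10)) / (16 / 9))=-122333 / 7140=-17.13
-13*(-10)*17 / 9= 2210 / 9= 245.56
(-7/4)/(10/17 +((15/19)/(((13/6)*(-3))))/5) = -29393/9472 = -3.10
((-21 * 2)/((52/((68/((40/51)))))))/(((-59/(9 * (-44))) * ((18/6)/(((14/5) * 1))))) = -8411634/19175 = -438.68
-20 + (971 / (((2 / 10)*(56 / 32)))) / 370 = -3238 / 259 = -12.50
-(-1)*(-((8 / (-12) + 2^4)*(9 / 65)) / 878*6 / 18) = -23 / 28535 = -0.00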